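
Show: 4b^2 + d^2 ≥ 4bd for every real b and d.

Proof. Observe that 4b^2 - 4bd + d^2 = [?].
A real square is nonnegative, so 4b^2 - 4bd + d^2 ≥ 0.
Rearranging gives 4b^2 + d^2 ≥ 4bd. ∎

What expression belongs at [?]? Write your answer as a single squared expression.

4b^2 - 4bd + d^2 is a perfect-square trinomial: the outer terms are (2b)^2 and (d)^2, and the cross term is -2·2b·d.
So 4b^2 - 4bd + d^2 = (2b - d)^2 ≥ 0.

(2b - d)^2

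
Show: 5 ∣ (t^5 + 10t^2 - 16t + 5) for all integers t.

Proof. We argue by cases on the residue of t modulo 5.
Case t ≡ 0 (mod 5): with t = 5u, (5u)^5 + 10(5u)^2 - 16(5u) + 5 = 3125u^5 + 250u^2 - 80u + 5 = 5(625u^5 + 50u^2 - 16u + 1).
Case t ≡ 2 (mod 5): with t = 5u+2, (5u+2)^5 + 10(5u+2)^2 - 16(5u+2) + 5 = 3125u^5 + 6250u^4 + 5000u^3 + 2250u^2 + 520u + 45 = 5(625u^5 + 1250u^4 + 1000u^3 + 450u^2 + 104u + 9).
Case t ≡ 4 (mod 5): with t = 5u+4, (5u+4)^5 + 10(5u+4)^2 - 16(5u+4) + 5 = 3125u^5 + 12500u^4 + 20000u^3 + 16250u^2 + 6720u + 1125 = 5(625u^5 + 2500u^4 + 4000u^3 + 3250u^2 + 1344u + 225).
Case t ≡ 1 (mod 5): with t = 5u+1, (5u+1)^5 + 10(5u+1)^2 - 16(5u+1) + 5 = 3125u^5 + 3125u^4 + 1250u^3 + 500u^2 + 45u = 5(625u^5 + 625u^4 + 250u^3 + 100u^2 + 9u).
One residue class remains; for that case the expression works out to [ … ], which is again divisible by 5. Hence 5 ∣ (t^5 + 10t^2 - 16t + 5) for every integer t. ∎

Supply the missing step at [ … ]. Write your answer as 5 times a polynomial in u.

5(625u^5 + 1875u^4 + 2250u^3 + 1400u^2 + 449u + 58)

The residues treated are {0, 2, 4, 1}, so the missing case is t ≡ 3 (mod 5); write t = 5u+3.
Then (5u+3)^5 + 10(5u+3)^2 - 16(5u+3) + 5 = 3125u^5 + 9375u^4 + 11250u^3 + 7000u^2 + 2245u + 290 = 5(625u^5 + 1875u^4 + 2250u^3 + 1400u^2 + 449u + 58).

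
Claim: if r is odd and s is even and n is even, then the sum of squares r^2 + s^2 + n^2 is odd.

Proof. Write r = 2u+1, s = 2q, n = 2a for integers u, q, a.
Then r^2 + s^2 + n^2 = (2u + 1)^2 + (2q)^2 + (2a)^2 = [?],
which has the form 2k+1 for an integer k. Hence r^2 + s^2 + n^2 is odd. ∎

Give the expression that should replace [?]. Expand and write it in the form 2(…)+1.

Expanding: (2u + 1)^2 + (2q)^2 + (2a)^2 = 4a^2 + 4q^2 + 4u^2 + 4u + 1.
Every term except the constant is even, so this is 2(2a^2 + 2q^2 + 2u^2 + 2u) + 1,
and 2a^2 + 2q^2 + 2u^2 + 2u ∈ ℤ gives the required form.

2(2a^2 + 2q^2 + 2u^2 + 2u) + 1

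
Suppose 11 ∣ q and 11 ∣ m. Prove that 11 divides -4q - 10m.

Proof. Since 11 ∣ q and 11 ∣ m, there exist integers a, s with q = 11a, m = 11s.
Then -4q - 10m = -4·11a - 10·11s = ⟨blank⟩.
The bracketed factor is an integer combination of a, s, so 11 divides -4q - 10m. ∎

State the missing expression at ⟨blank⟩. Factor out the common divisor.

Pull the common 11 out of every term: -4·11a - 10·11s = 11(-4a - 10s).
-4a - 10s is an integer, which exhibits the divisibility.

11(-4a - 10s)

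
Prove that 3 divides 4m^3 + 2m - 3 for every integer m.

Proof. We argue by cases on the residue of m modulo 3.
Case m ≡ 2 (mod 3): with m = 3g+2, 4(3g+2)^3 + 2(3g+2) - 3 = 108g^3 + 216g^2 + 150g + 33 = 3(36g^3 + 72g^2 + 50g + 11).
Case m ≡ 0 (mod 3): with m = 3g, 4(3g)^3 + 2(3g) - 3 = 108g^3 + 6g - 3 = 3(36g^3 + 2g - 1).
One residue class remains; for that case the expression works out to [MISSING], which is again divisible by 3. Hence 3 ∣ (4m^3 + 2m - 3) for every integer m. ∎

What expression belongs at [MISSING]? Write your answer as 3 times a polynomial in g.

3(36g^3 + 36g^2 + 14g + 1)

The residues treated are {2, 0}, so the missing case is m ≡ 1 (mod 3); write m = 3g+1.
Then 4(3g+1)^3 + 2(3g+1) - 3 = 108g^3 + 108g^2 + 42g + 3 = 3(36g^3 + 36g^2 + 14g + 1).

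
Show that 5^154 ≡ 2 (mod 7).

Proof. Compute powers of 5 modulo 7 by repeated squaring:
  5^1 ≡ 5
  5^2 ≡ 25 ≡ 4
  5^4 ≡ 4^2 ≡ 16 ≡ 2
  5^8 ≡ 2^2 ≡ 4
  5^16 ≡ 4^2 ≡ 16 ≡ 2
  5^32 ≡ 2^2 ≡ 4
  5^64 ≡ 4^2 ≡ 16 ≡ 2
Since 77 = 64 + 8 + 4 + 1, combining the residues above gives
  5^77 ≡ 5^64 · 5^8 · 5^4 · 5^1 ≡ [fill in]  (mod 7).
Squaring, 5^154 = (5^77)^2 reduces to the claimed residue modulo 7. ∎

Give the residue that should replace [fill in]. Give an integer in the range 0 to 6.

Multiply the listed residues: 2 · 4 · 2 · 5 = 8 → 16 → 80.
Reducing modulo 7: 80 = 11·7 + 3, so 5^77 ≡ 3.

3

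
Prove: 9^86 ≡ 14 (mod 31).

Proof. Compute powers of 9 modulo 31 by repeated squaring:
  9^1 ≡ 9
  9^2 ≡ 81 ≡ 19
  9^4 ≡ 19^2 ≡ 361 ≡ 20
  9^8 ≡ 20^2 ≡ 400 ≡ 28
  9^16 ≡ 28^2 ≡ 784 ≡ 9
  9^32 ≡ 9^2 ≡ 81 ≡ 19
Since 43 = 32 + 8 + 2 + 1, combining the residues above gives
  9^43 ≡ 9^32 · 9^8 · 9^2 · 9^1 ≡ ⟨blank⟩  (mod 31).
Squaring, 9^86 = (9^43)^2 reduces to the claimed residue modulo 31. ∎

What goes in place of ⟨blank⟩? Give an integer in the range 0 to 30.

Multiply the listed residues: 19 · 28 · 19 · 9 = 532 → 10108 → 90972.
Reducing modulo 31: 90972 = 2934·31 + 18, so 9^43 ≡ 18.

18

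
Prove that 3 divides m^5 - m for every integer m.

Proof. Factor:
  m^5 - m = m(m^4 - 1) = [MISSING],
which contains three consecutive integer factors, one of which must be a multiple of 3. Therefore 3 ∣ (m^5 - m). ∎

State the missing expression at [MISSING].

(m - 1)m(m + 1)(m^2 + 1)

m^4 - 1 = (m^2 - 1)(m^2 + 1), and m^2 - 1 = (m-1)(m+1).
So m(m^4 - 1) = (m - 1)m(m + 1)(m^2 + 1).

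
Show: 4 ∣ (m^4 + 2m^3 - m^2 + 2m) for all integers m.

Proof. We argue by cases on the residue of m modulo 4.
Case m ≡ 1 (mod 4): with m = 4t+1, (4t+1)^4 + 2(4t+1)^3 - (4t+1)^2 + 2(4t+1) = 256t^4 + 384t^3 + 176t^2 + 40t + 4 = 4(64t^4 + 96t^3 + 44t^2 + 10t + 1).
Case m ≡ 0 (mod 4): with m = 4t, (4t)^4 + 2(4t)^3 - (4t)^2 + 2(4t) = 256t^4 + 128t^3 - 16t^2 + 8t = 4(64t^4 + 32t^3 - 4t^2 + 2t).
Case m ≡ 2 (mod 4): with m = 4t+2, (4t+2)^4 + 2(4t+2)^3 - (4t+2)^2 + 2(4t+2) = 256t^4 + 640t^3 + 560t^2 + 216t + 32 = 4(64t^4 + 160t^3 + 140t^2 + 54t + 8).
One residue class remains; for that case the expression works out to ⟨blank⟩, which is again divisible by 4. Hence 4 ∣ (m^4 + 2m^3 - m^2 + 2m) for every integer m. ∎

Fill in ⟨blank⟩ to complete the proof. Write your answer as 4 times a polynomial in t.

The residues treated are {1, 0, 2}, so the missing case is m ≡ 3 (mod 4); write m = 4t+3.
Then (4t+3)^4 + 2(4t+3)^3 - (4t+3)^2 + 2(4t+3) = 256t^4 + 896t^3 + 1136t^2 + 632t + 132 = 4(64t^4 + 224t^3 + 284t^2 + 158t + 33).

4(64t^4 + 224t^3 + 284t^2 + 158t + 33)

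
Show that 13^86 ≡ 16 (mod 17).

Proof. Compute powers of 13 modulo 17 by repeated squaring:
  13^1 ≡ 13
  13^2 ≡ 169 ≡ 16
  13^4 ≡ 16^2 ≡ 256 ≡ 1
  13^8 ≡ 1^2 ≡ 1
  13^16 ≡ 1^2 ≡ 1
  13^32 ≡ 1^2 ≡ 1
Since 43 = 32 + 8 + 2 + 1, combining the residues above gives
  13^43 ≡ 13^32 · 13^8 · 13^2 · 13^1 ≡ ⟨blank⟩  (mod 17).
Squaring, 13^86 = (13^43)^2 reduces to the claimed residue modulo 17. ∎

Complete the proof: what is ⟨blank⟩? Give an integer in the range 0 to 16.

4

Multiply the listed residues: 1 · 1 · 16 · 13 = 1 → 16 → 208.
Reducing modulo 17: 208 = 12·17 + 4, so 13^43 ≡ 4.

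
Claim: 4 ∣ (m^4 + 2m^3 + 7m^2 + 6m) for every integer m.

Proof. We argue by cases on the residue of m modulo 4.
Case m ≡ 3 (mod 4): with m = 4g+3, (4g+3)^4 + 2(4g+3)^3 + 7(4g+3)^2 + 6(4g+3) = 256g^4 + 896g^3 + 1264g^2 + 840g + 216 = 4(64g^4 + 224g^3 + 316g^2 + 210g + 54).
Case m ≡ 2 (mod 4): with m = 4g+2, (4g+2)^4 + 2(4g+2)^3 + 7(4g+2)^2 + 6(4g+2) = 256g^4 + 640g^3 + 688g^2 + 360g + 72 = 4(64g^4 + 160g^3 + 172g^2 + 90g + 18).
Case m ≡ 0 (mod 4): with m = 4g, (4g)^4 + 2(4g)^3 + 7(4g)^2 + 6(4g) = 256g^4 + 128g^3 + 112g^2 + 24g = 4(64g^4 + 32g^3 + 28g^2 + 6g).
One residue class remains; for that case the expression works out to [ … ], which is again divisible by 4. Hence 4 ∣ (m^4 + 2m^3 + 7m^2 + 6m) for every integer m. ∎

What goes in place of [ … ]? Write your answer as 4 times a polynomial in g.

Only m ≡ 1 (mod 4) is unaccounted for. Put m = 4g+1:
(4g+1)^4 + 2(4g+1)^3 + 7(4g+1)^2 + 6(4g+1) expands to 256g^4 + 384g^3 + 304g^2 + 120g + 16,
and factoring out 4 leaves 4(64g^4 + 96g^3 + 76g^2 + 30g + 4).

4(64g^4 + 96g^3 + 76g^2 + 30g + 4)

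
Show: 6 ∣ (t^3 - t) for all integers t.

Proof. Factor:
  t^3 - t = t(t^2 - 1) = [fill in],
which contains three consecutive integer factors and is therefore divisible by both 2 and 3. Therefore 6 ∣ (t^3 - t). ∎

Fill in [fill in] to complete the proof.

t(t^2 - 1) = t(t - 1)(t + 1) = (t - 1)t(t + 1).
These three factors are consecutive integers, so their product is divisible by 6.

(t - 1)t(t + 1)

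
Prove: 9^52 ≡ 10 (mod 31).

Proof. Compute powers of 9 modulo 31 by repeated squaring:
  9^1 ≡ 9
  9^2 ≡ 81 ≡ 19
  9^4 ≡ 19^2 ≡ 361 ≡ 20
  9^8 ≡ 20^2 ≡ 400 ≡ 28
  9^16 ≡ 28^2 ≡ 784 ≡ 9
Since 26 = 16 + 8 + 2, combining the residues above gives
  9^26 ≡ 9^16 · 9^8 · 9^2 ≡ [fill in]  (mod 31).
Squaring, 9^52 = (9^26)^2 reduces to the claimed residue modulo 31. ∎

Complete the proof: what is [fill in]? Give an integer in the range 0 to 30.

9^16 · 9^8 · 9^2 ≡ 9 · 28 · 19 = 4788.
4788 mod 31 = 14, so 9^26 ≡ 14 (mod 31).

14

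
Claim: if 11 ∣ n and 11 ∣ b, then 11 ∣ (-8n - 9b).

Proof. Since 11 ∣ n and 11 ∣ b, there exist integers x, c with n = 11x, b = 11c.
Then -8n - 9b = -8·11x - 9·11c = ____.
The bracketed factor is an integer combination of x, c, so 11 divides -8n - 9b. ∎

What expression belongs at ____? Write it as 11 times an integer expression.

Pull the common 11 out of every term: -8·11x - 9·11c = 11(-9c - 8x).
-9c - 8x is an integer, which exhibits the divisibility.

11(-9c - 8x)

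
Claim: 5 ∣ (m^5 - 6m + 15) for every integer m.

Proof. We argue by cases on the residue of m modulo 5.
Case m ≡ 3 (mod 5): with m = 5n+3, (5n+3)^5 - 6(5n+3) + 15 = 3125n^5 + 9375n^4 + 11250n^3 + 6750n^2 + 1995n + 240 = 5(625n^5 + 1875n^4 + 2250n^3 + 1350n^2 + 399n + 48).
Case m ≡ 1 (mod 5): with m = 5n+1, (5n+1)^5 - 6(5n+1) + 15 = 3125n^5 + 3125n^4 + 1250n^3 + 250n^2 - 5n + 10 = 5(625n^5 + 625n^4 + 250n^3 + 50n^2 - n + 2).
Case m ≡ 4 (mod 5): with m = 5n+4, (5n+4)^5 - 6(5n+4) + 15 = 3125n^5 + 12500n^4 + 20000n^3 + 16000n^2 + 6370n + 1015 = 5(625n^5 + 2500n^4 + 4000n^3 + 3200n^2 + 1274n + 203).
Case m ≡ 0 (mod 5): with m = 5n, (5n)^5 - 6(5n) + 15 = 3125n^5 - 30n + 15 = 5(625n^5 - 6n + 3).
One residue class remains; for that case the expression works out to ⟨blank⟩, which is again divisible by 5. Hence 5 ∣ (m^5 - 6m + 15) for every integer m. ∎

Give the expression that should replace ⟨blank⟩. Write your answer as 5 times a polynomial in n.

5(625n^5 + 1250n^4 + 1000n^3 + 400n^2 + 74n + 7)

Only m ≡ 2 (mod 5) is unaccounted for. Put m = 5n+2:
(5n+2)^5 - 6(5n+2) + 15 expands to 3125n^5 + 6250n^4 + 5000n^3 + 2000n^2 + 370n + 35,
and factoring out 5 leaves 5(625n^5 + 1250n^4 + 1000n^3 + 400n^2 + 74n + 7).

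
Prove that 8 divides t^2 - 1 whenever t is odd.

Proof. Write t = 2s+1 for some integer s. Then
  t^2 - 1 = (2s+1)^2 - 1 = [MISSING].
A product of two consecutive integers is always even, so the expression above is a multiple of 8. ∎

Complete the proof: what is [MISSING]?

4s(s + 1)

(2s+1)^2 - 1 = 4s^2 + 4s + 1 - 1 = 4s^2 + 4s = 4s(s+1).
Since s and s+1 are consecutive, s(s+1) is even, and 4·(even) is a multiple of 8.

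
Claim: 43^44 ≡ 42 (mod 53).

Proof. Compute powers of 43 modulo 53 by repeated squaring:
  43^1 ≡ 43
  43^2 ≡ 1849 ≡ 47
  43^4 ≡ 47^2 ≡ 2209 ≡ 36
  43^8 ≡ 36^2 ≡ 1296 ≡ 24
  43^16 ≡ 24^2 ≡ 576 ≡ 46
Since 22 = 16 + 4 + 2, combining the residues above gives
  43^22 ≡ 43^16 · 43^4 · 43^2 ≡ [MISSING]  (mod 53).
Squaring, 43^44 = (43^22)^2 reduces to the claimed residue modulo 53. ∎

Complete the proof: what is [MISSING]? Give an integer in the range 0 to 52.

28

Multiply the listed residues: 46 · 36 · 47 = 1656 → 77832.
Reducing modulo 53: 77832 = 1468·53 + 28, so 43^22 ≡ 28.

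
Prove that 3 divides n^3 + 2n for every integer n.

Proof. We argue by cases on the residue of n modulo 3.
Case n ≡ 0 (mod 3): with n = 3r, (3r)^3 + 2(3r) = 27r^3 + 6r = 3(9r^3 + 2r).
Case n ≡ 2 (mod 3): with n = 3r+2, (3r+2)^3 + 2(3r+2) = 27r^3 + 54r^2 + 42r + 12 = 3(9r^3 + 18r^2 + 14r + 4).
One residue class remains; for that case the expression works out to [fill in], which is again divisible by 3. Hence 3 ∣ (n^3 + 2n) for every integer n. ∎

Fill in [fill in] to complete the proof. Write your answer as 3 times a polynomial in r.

3(9r^3 + 9r^2 + 5r + 1)

Only n ≡ 1 (mod 3) is unaccounted for. Put n = 3r+1:
(3r+1)^3 + 2(3r+1) expands to 27r^3 + 27r^2 + 15r + 3,
and factoring out 3 leaves 3(9r^3 + 9r^2 + 5r + 1).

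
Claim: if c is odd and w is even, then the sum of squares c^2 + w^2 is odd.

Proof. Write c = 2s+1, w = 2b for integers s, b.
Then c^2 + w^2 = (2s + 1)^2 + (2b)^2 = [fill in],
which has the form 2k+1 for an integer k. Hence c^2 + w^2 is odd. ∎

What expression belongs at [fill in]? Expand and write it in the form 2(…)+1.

2(2b^2 + 2s^2 + 2s) + 1

Expanding: (2s + 1)^2 + (2b)^2 = 4b^2 + 4s^2 + 4s + 1.
Every term except the constant is even, so this is 2(2b^2 + 2s^2 + 2s) + 1,
and 2b^2 + 2s^2 + 2s ∈ ℤ gives the required form.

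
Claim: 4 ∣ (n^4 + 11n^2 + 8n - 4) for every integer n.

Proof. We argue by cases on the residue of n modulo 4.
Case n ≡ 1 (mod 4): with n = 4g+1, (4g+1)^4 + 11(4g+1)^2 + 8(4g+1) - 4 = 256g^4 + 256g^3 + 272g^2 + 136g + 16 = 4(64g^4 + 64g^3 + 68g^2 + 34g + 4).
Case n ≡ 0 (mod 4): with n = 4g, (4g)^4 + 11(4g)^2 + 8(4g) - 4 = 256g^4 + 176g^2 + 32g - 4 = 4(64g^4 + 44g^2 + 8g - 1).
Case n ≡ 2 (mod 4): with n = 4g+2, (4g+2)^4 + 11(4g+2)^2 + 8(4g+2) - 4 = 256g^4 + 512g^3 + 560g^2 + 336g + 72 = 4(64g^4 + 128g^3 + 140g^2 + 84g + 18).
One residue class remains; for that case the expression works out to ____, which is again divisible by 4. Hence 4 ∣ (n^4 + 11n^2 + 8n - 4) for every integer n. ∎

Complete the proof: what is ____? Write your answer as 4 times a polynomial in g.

4(64g^4 + 192g^3 + 260g^2 + 182g + 50)

The residues treated are {1, 0, 2}, so the missing case is n ≡ 3 (mod 4); write n = 4g+3.
Then (4g+3)^4 + 11(4g+3)^2 + 8(4g+3) - 4 = 256g^4 + 768g^3 + 1040g^2 + 728g + 200 = 4(64g^4 + 192g^3 + 260g^2 + 182g + 50).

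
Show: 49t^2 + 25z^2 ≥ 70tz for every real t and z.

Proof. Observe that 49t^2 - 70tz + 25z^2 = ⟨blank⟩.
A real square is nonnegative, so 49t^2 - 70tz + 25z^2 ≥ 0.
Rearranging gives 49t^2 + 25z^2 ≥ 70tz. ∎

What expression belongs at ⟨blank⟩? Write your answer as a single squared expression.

(7t - 5z)^2

49t^2 - 70tz + 25z^2 is a perfect-square trinomial: the outer terms are (7t)^2 and (5z)^2, and the cross term is -2·7t·5z.
So 49t^2 - 70tz + 25z^2 = (7t - 5z)^2 ≥ 0.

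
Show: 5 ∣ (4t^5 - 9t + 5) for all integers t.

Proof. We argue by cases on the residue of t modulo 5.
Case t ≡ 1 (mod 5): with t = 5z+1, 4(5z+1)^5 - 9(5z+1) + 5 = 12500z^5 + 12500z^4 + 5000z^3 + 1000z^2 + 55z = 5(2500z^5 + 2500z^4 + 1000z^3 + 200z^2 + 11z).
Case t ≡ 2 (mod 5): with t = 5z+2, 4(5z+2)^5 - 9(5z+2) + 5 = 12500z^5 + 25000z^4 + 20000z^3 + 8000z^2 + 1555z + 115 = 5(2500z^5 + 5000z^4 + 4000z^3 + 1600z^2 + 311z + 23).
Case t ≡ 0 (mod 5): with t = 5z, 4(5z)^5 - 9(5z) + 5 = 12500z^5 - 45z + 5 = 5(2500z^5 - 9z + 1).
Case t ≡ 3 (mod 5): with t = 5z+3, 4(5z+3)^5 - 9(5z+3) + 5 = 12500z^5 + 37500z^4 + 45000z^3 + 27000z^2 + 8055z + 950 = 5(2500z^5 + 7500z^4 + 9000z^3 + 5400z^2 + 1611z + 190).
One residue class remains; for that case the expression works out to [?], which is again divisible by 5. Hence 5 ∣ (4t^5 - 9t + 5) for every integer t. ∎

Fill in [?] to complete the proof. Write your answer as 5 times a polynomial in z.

5(2500z^5 + 10000z^4 + 16000z^3 + 12800z^2 + 5111z + 813)

The residues treated are {1, 2, 0, 3}, so the missing case is t ≡ 4 (mod 5); write t = 5z+4.
Then 4(5z+4)^5 - 9(5z+4) + 5 = 12500z^5 + 50000z^4 + 80000z^3 + 64000z^2 + 25555z + 4065 = 5(2500z^5 + 10000z^4 + 16000z^3 + 12800z^2 + 5111z + 813).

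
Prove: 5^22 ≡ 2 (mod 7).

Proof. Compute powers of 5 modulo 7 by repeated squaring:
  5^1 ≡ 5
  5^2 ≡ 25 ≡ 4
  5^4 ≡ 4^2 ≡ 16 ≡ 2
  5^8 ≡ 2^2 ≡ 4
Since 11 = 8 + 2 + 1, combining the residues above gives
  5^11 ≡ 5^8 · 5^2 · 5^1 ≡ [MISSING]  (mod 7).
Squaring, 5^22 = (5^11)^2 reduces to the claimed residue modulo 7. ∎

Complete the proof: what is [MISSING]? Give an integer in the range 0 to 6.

3

5^8 · 5^2 · 5^1 ≡ 4 · 4 · 5 = 80.
80 mod 7 = 3, so 5^11 ≡ 3 (mod 7).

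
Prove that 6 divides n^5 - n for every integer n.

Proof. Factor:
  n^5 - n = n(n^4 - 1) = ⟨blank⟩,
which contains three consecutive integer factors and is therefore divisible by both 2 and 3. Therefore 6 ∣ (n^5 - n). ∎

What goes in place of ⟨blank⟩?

(n - 1)n(n + 1)(n^2 + 1)

n^4 - 1 = (n^2 - 1)(n^2 + 1), and n^2 - 1 = (n-1)(n+1).
So n(n^4 - 1) = (n - 1)n(n + 1)(n^2 + 1).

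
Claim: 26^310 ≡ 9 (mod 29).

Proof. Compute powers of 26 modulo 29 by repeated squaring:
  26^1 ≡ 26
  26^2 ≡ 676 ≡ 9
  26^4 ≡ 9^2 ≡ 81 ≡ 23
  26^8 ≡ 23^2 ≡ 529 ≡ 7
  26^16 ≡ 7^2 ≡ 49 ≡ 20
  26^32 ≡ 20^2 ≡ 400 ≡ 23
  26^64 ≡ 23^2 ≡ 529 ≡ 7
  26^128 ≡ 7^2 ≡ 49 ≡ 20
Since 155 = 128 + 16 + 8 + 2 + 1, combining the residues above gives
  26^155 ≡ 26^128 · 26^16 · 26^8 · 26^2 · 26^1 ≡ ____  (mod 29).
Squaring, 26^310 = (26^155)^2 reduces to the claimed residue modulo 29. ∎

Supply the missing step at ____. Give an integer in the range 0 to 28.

Multiply the listed residues: 20 · 20 · 7 · 9 · 26 = 400 → 2800 → 25200 → 655200.
Reducing modulo 29: 655200 = 22593·29 + 3, so 26^155 ≡ 3.

3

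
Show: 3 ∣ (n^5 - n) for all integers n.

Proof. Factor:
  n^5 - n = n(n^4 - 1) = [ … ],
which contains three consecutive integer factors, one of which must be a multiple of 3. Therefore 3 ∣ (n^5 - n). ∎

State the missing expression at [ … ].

n^4 - 1 = (n^2 - 1)(n^2 + 1), and n^2 - 1 = (n-1)(n+1).
So n(n^4 - 1) = (n - 1)n(n + 1)(n^2 + 1).

(n - 1)n(n + 1)(n^2 + 1)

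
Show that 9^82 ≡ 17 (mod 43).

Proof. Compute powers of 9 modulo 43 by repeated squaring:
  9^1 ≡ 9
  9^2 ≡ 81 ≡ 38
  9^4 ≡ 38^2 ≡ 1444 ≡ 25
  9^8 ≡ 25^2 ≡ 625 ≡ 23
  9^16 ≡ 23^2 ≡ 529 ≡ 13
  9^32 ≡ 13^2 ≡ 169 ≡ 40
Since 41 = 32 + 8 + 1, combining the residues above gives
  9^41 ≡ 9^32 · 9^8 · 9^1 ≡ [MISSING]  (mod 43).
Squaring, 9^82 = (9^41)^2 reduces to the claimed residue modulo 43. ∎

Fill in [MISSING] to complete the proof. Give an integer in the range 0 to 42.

24

Multiply the listed residues: 40 · 23 · 9 = 920 → 8280.
Reducing modulo 43: 8280 = 192·43 + 24, so 9^41 ≡ 24.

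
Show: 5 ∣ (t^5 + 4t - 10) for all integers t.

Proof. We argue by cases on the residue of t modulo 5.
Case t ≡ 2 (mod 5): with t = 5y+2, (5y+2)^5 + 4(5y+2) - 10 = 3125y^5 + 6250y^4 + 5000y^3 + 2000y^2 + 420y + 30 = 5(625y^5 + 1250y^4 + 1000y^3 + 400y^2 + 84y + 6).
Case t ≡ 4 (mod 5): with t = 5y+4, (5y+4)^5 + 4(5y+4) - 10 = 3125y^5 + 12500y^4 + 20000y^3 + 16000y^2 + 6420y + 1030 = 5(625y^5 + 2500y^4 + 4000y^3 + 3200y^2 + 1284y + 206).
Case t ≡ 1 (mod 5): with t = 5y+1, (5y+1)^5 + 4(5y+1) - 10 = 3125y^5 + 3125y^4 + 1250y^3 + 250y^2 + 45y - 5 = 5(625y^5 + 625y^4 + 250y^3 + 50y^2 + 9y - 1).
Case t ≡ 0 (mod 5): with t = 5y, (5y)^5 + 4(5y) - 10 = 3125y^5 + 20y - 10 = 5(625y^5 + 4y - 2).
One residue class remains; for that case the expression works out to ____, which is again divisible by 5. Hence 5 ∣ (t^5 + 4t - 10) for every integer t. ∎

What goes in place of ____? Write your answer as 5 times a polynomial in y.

The residues treated are {2, 4, 1, 0}, so the missing case is t ≡ 3 (mod 5); write t = 5y+3.
Then (5y+3)^5 + 4(5y+3) - 10 = 3125y^5 + 9375y^4 + 11250y^3 + 6750y^2 + 2045y + 245 = 5(625y^5 + 1875y^4 + 2250y^3 + 1350y^2 + 409y + 49).

5(625y^5 + 1875y^4 + 2250y^3 + 1350y^2 + 409y + 49)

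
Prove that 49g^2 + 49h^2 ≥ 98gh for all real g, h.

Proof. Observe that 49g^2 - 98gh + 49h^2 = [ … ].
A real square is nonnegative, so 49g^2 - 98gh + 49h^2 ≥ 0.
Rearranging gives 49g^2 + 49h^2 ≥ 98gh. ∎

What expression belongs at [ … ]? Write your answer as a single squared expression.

The leading and trailing coefficients are 7^2 and 7^2, and 98 = 2·7·7, so the trinomial is (7g - 7h)^2.
Hence 49g^2 - 98gh + 49h^2 ≥ 0.

(7g - 7h)^2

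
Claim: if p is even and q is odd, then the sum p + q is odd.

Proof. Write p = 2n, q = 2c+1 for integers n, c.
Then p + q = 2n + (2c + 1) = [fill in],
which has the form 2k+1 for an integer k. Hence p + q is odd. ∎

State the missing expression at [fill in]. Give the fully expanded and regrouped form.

2n + (2c + 1) = 2c + 2n + 1
= 2(c + n) + 1.
Since c + n is an integer, the sum is of the form 2k+1 for an integer k.

2(c + n) + 1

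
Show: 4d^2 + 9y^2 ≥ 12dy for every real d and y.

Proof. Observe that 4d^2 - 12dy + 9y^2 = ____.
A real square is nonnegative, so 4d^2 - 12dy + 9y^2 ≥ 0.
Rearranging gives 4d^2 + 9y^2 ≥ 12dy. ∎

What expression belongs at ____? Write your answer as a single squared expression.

(2d - 3y)^2

4d^2 - 12dy + 9y^2 is a perfect-square trinomial: the outer terms are (2d)^2 and (3y)^2, and the cross term is -2·2d·3y.
So 4d^2 - 12dy + 9y^2 = (2d - 3y)^2 ≥ 0.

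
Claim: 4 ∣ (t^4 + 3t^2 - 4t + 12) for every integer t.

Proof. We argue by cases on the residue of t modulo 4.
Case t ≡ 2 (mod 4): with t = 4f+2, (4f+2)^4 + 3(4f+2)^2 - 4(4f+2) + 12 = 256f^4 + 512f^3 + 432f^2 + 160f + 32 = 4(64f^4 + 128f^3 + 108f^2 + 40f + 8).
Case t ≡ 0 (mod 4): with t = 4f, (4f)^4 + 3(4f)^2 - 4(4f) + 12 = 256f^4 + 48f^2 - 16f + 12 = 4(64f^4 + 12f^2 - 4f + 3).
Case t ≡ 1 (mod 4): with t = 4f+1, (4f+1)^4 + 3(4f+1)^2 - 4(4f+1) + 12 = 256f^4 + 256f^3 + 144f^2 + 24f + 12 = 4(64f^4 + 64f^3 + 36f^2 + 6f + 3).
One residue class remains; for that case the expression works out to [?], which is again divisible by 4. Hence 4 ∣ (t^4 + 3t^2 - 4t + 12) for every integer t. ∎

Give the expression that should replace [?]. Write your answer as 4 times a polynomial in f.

4(64f^4 + 192f^3 + 228f^2 + 122f + 27)

The residues treated are {2, 0, 1}, so the missing case is t ≡ 3 (mod 4); write t = 4f+3.
Then (4f+3)^4 + 3(4f+3)^2 - 4(4f+3) + 12 = 256f^4 + 768f^3 + 912f^2 + 488f + 108 = 4(64f^4 + 192f^3 + 228f^2 + 122f + 27).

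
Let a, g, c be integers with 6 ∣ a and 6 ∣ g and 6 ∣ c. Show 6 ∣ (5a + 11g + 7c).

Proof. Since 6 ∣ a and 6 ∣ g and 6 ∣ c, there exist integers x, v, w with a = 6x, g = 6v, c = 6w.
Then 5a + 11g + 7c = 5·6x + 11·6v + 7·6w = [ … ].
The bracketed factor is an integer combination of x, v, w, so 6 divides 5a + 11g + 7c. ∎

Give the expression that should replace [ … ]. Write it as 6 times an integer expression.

Each term has a factor of 6: 5·6x + 11·6v + 7·6w = 6·(11v + 7w + 5x).
Since 11v + 7w + 5x is an integer, 6 ∣ (5a + 11g + 7c).

6(11v + 7w + 5x)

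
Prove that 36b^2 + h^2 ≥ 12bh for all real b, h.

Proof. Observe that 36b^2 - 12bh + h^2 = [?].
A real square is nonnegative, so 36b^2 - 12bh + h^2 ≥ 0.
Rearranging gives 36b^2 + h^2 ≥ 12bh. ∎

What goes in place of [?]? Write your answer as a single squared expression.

(6b - h)^2

36b^2 - 12bh + h^2 is a perfect-square trinomial: the outer terms are (6b)^2 and (h)^2, and the cross term is -2·6b·h.
So 36b^2 - 12bh + h^2 = (6b - h)^2 ≥ 0.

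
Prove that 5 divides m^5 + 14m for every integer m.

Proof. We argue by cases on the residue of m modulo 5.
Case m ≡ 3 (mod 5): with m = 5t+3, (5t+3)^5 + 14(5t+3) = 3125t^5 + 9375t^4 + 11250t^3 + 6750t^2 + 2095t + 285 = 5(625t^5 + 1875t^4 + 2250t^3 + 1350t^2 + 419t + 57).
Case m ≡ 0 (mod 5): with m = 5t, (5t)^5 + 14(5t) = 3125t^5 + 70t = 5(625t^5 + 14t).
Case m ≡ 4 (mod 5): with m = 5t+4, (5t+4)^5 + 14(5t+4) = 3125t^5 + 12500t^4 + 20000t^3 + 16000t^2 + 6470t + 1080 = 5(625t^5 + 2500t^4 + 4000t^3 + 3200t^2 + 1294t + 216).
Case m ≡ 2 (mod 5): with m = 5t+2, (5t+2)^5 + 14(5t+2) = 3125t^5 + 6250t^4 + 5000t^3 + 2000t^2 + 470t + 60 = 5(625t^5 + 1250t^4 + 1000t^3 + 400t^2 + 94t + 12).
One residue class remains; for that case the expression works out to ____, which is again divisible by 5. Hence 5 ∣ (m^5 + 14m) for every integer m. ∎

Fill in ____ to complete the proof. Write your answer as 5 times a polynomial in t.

5(625t^5 + 625t^4 + 250t^3 + 50t^2 + 19t + 3)

The residues treated are {3, 0, 4, 2}, so the missing case is m ≡ 1 (mod 5); write m = 5t+1.
Then (5t+1)^5 + 14(5t+1) = 3125t^5 + 3125t^4 + 1250t^3 + 250t^2 + 95t + 15 = 5(625t^5 + 625t^4 + 250t^3 + 50t^2 + 19t + 3).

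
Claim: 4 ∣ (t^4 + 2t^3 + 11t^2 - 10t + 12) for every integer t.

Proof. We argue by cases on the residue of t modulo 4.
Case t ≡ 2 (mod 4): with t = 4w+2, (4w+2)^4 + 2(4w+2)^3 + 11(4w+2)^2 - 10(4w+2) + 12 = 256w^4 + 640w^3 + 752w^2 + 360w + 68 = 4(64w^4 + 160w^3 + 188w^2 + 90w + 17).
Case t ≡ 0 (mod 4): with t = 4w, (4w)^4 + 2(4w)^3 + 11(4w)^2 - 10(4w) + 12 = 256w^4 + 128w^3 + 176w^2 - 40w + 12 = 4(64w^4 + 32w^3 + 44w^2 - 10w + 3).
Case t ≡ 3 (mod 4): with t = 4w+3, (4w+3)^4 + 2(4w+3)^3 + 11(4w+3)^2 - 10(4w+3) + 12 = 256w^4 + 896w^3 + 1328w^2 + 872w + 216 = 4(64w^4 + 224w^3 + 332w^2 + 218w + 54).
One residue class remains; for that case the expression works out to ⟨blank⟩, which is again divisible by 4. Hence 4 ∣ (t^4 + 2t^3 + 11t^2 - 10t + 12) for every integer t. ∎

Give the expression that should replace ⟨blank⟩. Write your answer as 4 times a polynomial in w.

The residues treated are {2, 0, 3}, so the missing case is t ≡ 1 (mod 4); write t = 4w+1.
Then (4w+1)^4 + 2(4w+1)^3 + 11(4w+1)^2 - 10(4w+1) + 12 = 256w^4 + 384w^3 + 368w^2 + 88w + 16 = 4(64w^4 + 96w^3 + 92w^2 + 22w + 4).

4(64w^4 + 96w^3 + 92w^2 + 22w + 4)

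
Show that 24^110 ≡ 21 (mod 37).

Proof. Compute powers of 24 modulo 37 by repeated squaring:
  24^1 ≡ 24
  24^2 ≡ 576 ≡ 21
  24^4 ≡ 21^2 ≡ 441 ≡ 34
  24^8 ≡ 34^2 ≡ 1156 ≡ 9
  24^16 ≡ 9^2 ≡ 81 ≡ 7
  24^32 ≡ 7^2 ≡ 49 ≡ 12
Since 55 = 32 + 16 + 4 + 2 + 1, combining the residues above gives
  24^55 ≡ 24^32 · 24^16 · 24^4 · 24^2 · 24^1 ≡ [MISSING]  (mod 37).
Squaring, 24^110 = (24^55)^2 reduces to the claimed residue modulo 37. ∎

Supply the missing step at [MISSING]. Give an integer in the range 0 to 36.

13

Multiply the listed residues: 12 · 7 · 34 · 21 · 24 = 84 → 2856 → 59976 → 1439424.
Reducing modulo 37: 1439424 = 38903·37 + 13, so 24^55 ≡ 13.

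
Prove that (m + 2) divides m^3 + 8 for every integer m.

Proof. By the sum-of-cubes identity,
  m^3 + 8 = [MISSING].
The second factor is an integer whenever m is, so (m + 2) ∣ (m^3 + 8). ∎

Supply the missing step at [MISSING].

(m + 2)(m^2 - 2m + 4)

Polynomial division of m^3 + 8 by m + 2 leaves remainder 0 and quotient m^2 - 2m + 4.
Hence m^3 + 8 = (m + 2)(m^2 - 2m + 4).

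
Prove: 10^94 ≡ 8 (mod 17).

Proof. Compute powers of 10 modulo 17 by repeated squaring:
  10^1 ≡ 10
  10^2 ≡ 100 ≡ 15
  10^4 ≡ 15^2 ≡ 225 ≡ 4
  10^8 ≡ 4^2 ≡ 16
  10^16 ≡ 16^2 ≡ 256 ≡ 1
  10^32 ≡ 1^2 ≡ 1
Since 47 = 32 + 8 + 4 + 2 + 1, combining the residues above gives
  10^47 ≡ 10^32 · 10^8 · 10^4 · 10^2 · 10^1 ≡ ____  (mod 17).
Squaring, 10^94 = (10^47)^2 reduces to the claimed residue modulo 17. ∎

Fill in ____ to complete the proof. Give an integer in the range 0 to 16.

10^32 · 10^8 · 10^4 · 10^2 · 10^1 ≡ 1 · 16 · 4 · 15 · 10 = 9600.
9600 mod 17 = 12, so 10^47 ≡ 12 (mod 17).

12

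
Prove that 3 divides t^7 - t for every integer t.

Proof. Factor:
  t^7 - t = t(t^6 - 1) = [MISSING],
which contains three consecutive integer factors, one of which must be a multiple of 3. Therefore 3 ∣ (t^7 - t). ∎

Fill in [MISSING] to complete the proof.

t^6 - 1 = (t^2 - 1)(t^4 + t^2 + 1), and t^2 - 1 = (t-1)(t+1).
So t(t^6 - 1) = (t - 1)t(t + 1)(t^4 + t^2 + 1).

(t - 1)t(t + 1)(t^4 + t^2 + 1)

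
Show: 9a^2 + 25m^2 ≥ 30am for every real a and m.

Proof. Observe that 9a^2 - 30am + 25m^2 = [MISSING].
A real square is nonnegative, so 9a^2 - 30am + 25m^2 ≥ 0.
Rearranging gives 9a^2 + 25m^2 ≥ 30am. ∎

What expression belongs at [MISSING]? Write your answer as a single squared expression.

9a^2 - 30am + 25m^2 is a perfect-square trinomial: the outer terms are (3a)^2 and (5m)^2, and the cross term is -2·3a·5m.
So 9a^2 - 30am + 25m^2 = (3a - 5m)^2 ≥ 0.

(3a - 5m)^2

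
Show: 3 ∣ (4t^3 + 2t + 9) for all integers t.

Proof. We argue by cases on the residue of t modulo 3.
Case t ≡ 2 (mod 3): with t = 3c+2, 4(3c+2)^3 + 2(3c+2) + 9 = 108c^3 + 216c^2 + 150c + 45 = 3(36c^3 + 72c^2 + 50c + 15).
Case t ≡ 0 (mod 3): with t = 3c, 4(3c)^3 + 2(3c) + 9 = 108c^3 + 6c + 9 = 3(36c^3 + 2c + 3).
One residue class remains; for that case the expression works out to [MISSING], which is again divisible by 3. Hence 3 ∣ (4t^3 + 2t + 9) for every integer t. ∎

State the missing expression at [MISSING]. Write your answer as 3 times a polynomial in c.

3(36c^3 + 36c^2 + 14c + 5)

The residues treated are {2, 0}, so the missing case is t ≡ 1 (mod 3); write t = 3c+1.
Then 4(3c+1)^3 + 2(3c+1) + 9 = 108c^3 + 108c^2 + 42c + 15 = 3(36c^3 + 36c^2 + 14c + 5).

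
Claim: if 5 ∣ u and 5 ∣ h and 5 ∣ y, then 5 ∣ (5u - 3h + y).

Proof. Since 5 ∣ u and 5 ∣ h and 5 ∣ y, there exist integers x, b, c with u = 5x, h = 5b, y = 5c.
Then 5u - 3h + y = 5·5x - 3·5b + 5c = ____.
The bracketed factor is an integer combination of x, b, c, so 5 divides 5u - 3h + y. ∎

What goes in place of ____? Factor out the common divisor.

5(-3b + c + 5x)

Pull the common 5 out of every term: 5·5x - 3·5b + 5c = 5(-3b + c + 5x).
-3b + c + 5x is an integer, which exhibits the divisibility.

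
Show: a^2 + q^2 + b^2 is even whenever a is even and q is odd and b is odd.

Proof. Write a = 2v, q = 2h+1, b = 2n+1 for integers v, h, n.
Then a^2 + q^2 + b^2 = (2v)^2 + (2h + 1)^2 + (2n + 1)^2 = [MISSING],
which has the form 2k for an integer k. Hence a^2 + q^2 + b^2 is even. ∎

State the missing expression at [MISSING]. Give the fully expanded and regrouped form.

2(2h^2 + 2h + 2n^2 + 2n + 2v^2 + 1)

(2v)^2 + (2h + 1)^2 + (2n + 1)^2 = 4h^2 + 4h + 4n^2 + 4n + 4v^2 + 2
= 2(2h^2 + 2h + 2n^2 + 2n + 2v^2 + 1).
Since 2h^2 + 2h + 2n^2 + 2n + 2v^2 + 1 is an integer, the sum of squares is of the form 2k for an integer k.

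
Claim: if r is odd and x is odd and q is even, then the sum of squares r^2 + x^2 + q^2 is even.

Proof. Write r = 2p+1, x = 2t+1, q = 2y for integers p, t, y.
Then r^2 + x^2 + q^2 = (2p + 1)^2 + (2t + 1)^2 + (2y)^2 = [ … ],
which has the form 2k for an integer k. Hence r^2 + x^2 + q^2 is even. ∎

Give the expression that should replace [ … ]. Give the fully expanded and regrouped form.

(2p + 1)^2 + (2t + 1)^2 + (2y)^2 = 4p^2 + 4p + 4t^2 + 4t + 4y^2 + 2
= 2(2p^2 + 2p + 2t^2 + 2t + 2y^2 + 1).
Since 2p^2 + 2p + 2t^2 + 2t + 2y^2 + 1 is an integer, the sum of squares is of the form 2k for an integer k.

2(2p^2 + 2p + 2t^2 + 2t + 2y^2 + 1)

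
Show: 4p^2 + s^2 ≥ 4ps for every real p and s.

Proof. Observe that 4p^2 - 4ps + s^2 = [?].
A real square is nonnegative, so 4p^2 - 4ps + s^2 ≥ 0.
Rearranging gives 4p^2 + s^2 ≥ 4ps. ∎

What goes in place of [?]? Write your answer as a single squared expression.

(2p - s)^2

The leading and trailing coefficients are 2^2 and 1^2, and 4 = 2·2·1, so the trinomial is (2p - s)^2.
Hence 4p^2 - 4ps + s^2 ≥ 0.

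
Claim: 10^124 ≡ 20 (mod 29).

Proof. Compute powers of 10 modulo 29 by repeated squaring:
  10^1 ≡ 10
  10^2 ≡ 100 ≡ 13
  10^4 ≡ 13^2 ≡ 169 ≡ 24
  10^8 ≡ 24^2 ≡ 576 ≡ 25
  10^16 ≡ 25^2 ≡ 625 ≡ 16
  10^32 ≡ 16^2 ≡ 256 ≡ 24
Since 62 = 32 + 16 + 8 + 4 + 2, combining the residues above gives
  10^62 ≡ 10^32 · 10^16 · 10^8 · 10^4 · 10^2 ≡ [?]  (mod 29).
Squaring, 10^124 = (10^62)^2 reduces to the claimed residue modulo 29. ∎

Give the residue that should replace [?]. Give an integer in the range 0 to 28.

Multiply the listed residues: 24 · 16 · 25 · 24 · 13 = 384 → 9600 → 230400 → 2995200.
Reducing modulo 29: 2995200 = 103282·29 + 22, so 10^62 ≡ 22.

22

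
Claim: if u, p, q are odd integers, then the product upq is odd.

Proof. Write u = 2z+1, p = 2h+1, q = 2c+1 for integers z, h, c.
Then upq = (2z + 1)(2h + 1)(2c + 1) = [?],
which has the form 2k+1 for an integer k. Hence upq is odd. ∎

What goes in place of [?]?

2(4chz + 2ch + 2cz + c + 2hz + h + z) + 1

(2z + 1)(2h + 1)(2c + 1) = 8chz + 4ch + 4cz + 2c + 4hz + 2h + 2z + 1
= 2(4chz + 2ch + 2cz + c + 2hz + h + z) + 1.
Since 4chz + 2ch + 2cz + c + 2hz + h + z is an integer, the product is of the form 2k+1 for an integer k.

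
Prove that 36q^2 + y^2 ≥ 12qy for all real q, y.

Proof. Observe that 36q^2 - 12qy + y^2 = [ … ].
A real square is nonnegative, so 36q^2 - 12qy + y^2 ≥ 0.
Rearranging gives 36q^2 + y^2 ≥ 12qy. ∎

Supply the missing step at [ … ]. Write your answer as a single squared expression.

(6q - y)^2

36q^2 - 12qy + y^2 is a perfect-square trinomial: the outer terms are (6q)^2 and (y)^2, and the cross term is -2·6q·y.
So 36q^2 - 12qy + y^2 = (6q - y)^2 ≥ 0.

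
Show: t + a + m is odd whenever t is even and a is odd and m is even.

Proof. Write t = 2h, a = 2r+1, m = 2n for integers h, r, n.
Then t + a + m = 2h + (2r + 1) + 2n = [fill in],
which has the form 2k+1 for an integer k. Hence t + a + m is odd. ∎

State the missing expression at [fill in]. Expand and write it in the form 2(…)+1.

Expanding: 2h + (2r + 1) + 2n = 2h + 2n + 2r + 1.
Every term except the constant is even, so this is 2(h + n + r) + 1,
and h + n + r ∈ ℤ gives the required form.

2(h + n + r) + 1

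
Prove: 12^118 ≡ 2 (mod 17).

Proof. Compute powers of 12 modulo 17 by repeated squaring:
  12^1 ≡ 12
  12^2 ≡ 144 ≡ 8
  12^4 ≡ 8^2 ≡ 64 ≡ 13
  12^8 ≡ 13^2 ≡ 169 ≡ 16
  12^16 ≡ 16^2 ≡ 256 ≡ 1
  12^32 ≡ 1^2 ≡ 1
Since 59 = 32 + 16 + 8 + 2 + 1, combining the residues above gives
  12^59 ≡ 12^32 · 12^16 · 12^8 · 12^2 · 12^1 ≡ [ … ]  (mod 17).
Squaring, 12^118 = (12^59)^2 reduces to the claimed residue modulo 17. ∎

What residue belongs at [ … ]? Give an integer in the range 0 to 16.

Multiply the listed residues: 1 · 1 · 16 · 8 · 12 = 1 → 16 → 128 → 1536.
Reducing modulo 17: 1536 = 90·17 + 6, so 12^59 ≡ 6.

6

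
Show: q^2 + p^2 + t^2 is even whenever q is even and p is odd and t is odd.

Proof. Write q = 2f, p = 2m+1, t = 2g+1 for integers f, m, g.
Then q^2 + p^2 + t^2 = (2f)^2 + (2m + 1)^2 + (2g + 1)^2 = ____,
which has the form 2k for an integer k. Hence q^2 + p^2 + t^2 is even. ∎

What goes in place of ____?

Expanding: (2f)^2 + (2m + 1)^2 + (2g + 1)^2 = 4f^2 + 4g^2 + 4g + 4m^2 + 4m + 2.
Every term is even; pulling out the factor of 2 gives 2(2f^2 + 2g^2 + 2g + 2m^2 + 2m + 1).

2(2f^2 + 2g^2 + 2g + 2m^2 + 2m + 1)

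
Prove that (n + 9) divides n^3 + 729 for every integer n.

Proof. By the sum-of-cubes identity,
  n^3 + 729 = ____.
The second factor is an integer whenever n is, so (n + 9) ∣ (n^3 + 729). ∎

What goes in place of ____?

(n + 9)(n^2 - 9n + 81)

Polynomial division of n^3 + 729 by n + 9 leaves remainder 0 and quotient n^2 - 9n + 81.
Hence n^3 + 729 = (n + 9)(n^2 - 9n + 81).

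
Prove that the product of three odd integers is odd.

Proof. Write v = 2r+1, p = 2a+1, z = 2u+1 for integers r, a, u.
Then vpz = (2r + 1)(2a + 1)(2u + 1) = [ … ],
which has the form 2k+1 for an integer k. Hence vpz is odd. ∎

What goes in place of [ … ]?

Expanding: (2r + 1)(2a + 1)(2u + 1) = 8aru + 4ar + 4au + 2a + 4ru + 2r + 2u + 1.
Every term except the constant is even, so this is 2(4aru + 2ar + 2au + a + 2ru + r + u) + 1,
and 4aru + 2ar + 2au + a + 2ru + r + u ∈ ℤ gives the required form.

2(4aru + 2ar + 2au + a + 2ru + r + u) + 1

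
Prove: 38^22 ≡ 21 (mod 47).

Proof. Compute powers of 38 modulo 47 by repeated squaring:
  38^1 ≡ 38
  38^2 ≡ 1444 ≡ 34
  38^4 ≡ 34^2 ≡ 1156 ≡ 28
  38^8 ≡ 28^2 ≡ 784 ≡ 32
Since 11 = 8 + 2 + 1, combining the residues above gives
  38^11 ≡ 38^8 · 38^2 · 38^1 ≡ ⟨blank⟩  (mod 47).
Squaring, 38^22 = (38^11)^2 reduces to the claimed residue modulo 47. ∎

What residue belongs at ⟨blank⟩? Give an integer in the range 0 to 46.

38^8 · 38^2 · 38^1 ≡ 32 · 34 · 38 = 41344.
41344 mod 47 = 31, so 38^11 ≡ 31 (mod 47).

31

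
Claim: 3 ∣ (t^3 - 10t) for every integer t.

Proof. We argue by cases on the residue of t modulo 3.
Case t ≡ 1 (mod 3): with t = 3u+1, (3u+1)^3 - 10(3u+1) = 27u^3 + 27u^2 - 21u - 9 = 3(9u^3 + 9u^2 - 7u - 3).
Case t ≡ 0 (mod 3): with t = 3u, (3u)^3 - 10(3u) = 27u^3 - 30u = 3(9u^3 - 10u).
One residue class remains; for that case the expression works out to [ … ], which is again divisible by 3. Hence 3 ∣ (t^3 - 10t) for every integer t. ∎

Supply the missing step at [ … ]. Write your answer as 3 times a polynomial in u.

3(9u^3 + 18u^2 + 2u - 4)

The residues treated are {1, 0}, so the missing case is t ≡ 2 (mod 3); write t = 3u+2.
Then (3u+2)^3 - 10(3u+2) = 27u^3 + 54u^2 + 6u - 12 = 3(9u^3 + 18u^2 + 2u - 4).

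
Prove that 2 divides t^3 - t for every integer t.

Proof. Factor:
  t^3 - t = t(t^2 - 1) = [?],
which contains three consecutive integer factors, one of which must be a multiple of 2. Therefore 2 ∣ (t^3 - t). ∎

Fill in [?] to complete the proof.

(t - 1)t(t + 1)

t(t^2 - 1) = t(t - 1)(t + 1) = (t - 1)t(t + 1).
These three factors are consecutive integers, so their product is divisible by 2.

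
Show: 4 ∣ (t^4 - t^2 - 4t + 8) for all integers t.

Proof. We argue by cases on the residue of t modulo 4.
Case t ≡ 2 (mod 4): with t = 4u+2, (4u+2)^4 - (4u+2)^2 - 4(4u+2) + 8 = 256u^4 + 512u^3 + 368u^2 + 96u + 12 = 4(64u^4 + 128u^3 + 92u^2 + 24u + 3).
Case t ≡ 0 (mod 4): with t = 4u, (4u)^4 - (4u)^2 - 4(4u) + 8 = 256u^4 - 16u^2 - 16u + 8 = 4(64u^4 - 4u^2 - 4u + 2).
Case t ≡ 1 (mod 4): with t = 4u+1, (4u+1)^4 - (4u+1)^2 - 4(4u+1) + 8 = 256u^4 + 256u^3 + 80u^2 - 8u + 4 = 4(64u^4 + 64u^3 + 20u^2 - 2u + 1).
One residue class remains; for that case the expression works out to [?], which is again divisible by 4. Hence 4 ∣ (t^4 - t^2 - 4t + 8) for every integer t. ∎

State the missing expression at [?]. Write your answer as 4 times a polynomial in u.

4(64u^4 + 192u^3 + 212u^2 + 98u + 17)

Only t ≡ 3 (mod 4) is unaccounted for. Put t = 4u+3:
(4u+3)^4 - (4u+3)^2 - 4(4u+3) + 8 expands to 256u^4 + 768u^3 + 848u^2 + 392u + 68,
and factoring out 4 leaves 4(64u^4 + 192u^3 + 212u^2 + 98u + 17).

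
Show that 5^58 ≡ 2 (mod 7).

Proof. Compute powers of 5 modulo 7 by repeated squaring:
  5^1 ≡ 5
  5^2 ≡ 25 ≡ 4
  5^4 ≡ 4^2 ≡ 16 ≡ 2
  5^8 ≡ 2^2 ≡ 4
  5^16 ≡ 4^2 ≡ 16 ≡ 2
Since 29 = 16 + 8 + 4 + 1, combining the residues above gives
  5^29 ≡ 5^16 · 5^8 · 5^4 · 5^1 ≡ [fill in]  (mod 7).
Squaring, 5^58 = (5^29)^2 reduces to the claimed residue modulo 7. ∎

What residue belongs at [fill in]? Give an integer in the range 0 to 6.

Multiply the listed residues: 2 · 4 · 2 · 5 = 8 → 16 → 80.
Reducing modulo 7: 80 = 11·7 + 3, so 5^29 ≡ 3.

3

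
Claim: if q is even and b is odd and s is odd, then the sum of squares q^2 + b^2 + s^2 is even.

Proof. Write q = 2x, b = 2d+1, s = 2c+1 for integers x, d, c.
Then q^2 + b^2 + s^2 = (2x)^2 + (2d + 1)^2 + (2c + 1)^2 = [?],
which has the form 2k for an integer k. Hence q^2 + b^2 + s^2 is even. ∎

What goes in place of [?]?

2(2c^2 + 2c + 2d^2 + 2d + 2x^2 + 1)

Expanding: (2x)^2 + (2d + 1)^2 + (2c + 1)^2 = 4c^2 + 4c + 4d^2 + 4d + 4x^2 + 2.
Every term is even; pulling out the factor of 2 gives 2(2c^2 + 2c + 2d^2 + 2d + 2x^2 + 1).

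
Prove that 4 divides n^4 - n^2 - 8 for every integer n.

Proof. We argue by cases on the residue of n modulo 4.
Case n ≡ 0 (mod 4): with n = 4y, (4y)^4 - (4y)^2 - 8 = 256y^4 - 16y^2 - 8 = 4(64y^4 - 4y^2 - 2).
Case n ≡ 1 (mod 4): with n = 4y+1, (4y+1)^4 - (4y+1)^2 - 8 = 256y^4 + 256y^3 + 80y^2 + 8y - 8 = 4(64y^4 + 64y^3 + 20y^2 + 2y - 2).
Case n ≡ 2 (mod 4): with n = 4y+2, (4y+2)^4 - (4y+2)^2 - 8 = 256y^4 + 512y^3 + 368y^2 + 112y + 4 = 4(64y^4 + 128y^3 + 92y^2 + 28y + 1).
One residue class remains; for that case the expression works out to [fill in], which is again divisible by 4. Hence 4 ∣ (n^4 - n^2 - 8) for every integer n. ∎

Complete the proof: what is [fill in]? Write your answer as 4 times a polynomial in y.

4(64y^4 + 192y^3 + 212y^2 + 102y + 16)

The residues treated are {0, 1, 2}, so the missing case is n ≡ 3 (mod 4); write n = 4y+3.
Then (4y+3)^4 - (4y+3)^2 - 8 = 256y^4 + 768y^3 + 848y^2 + 408y + 64 = 4(64y^4 + 192y^3 + 212y^2 + 102y + 16).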